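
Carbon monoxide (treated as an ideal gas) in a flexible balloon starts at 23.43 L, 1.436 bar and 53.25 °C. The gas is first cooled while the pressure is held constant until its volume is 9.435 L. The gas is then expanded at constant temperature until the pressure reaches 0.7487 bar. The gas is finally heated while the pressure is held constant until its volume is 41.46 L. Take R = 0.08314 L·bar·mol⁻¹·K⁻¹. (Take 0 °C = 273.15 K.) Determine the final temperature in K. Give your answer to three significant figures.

Convert: T₁ = 326.4 K.
Isobaric, so V/T is constant: P₂ = P₁; T₂ = T₁·(V₂/V₁) = 131.4 K.
Isothermal, so P V is constant: T₃ = T₂; V₃ = V₂·(P₂/P₃) = 18.10 L.
Isobaric, so V/T is constant: P₄ = P₃; T₄ = T₃·(V₄/V₃) = 301.1 K.

T₄ ≈ 301 K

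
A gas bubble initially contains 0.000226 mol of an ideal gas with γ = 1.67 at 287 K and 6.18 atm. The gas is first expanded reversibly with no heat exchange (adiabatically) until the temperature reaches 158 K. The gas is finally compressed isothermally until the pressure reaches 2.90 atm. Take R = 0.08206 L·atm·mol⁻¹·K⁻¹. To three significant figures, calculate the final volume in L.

From PV = nRT: V₁ = nRT₁/P₁ = 0.0008613 L.
Adiabatic (γ = 1.67), T V^(γ−1) and P V^γ constant: P₂ = P₁·(T₂/T₁)^(γ/(γ−1)) = 1.396 atm; V₂ = V₁·(T₁/T₂)^(1/(γ−1)) = 0.002099 L.
Isothermal, so P V is constant: T₃ = T₂; V₃ = V₂·(P₂/P₃) = 0.001010 L.

V₃ ≈ 0.00101 L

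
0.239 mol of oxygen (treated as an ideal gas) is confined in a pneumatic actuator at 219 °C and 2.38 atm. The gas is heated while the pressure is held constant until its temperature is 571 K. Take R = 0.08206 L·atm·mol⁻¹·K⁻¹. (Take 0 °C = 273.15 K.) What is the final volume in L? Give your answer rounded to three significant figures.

Convert: T₁ = 492.1 K.
From PV = nRT: V₁ = nRT₁/P₁ = 4.056 L.
P constant ⇒ V ∝ T: P₂ = P₁; V₂ = V₁·(T₂/T₁) = 4.705 L.

V₂ ≈ 4.71 L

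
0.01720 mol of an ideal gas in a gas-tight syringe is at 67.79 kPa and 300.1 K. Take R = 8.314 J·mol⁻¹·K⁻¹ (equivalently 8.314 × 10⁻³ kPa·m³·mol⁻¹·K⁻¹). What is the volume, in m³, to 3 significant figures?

V ≈ 0.000633 m³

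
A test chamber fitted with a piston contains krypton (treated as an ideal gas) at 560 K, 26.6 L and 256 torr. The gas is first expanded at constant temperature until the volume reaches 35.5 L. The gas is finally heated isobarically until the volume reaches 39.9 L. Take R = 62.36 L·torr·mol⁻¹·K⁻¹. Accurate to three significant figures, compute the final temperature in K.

T₃ ≈ 629 K

Isothermal, so P V is constant: T₂ = T₁; P₂ = P₁·(V₁/V₂) = 191.8 torr.
Isobaric, so V/T is constant: P₃ = P₂; T₃ = T₂·(V₃/V₂) = 629.4 K.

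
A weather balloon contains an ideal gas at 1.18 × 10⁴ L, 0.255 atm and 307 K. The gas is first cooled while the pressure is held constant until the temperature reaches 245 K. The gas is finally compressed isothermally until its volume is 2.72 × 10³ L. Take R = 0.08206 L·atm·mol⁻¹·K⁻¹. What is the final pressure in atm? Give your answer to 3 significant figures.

P₃ ≈ 0.883 atm

Isobaric, so V/T is constant: P₂ = P₁; V₂ = V₁·(T₂/T₁) = 9417 L.
T constant ⇒ Boyle's law P V = const: T₃ = T₂; P₃ = P₂·(V₂/V₃) = 0.8828 atm.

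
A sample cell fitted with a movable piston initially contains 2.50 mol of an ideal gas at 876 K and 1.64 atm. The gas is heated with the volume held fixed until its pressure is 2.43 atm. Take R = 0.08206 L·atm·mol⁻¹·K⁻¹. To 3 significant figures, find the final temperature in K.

From PV = nRT: V₁ = nRT₁/P₁ = 109.6 L.
Isochoric, so P/T is constant: V₂ = V₁; T₂ = T₁·(P₂/P₁) = 1298 K.

T₂ ≈ 1.30e+03 K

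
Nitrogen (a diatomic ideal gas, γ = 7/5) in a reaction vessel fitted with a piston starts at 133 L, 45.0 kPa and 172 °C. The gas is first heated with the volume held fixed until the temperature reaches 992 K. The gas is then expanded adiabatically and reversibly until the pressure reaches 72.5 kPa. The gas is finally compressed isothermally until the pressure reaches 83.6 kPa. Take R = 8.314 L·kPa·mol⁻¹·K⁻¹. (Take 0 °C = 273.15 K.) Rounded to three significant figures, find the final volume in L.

V₄ ≈ 145 L

Convert: T₁ = 445.1 K.
Isochoric, so P/T is constant: V₂ = V₁; P₂ = P₁·(T₂/T₁) = 100.3 kPa.
Adiabatic (γ = 7/5), T V^(γ−1) and P V^γ constant: T₃ = T₂·(P₃/P₂)^((γ−1)/γ) = 904.2 K; V₃ = V₂·(P₂/P₃)^(1/γ) = 167.7 L.
Isothermal, so P V is constant: T₄ = T₃; V₄ = V₃·(P₃/P₄) = 145.4 L.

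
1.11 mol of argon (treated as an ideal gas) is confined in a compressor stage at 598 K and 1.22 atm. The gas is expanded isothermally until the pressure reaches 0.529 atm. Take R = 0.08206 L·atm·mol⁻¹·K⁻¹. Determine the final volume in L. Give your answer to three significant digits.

V₂ ≈ 103 L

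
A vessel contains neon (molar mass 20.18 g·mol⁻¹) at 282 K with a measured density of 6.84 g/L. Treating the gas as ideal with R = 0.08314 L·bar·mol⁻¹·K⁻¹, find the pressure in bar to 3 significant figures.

P ≈ 7.95 bar

ρ = PM/(RT) ⇒ P = ρRT/M = (6.84 × 0.08314 × 282.0) / 20.18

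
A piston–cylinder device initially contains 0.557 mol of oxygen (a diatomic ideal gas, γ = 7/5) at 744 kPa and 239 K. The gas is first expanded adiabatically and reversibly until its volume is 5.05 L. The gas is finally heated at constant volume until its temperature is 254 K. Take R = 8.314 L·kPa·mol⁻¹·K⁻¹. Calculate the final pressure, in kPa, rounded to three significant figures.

From PV = nRT: V₁ = nRT₁/P₁ = 1.488 L.
Reversible adiabatic, γ = 7/5: T₂ = T₁·(V₁/V₂)^(γ−1) = 146.6 K; P₂ = P₁·(V₁/V₂)^γ = 134.4 kPa.
V constant ⇒ P ∝ T: V₃ = V₂; P₃ = P₂·(T₃/T₂) = 232.9 kPa.

P₃ ≈ 233 kPa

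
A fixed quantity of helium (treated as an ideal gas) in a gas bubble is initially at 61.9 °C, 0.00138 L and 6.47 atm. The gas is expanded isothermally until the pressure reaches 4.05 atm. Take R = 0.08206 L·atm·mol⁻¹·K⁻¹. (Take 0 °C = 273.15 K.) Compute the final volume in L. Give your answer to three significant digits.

V₂ ≈ 0.00220 L

Convert: T₁ = 335.0 K.
Isothermal, so P V is constant: T₂ = T₁; V₂ = V₁·(P₁/P₂) = 0.002205 L.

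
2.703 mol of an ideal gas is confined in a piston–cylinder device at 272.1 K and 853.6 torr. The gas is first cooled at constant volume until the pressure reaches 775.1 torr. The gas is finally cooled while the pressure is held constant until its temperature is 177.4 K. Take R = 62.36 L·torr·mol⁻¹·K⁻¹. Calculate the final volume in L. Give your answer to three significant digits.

V₃ ≈ 38.6 L

From PV = nRT: V₁ = nRT₁/P₁ = 53.73 L.
Isochoric, so P/T is constant: V₂ = V₁; T₂ = T₁·(P₂/P₁) = 247.1 K.
Isobaric, so V/T is constant: P₃ = P₂; V₃ = V₂·(T₃/T₂) = 38.58 L.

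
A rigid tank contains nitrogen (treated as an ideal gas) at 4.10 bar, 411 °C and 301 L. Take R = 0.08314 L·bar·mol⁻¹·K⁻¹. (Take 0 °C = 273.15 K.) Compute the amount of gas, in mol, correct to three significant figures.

Convert: T = 684.15 K.
PV = nRT ⇒ n = PV/(RT) = (4.10 × 301) / (0.08314 × 684.15)

n ≈ 21.7 mol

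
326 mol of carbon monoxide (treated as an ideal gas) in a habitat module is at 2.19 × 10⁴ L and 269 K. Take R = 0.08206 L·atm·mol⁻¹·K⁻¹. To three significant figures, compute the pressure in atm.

P ≈ 0.329 atm

PV = nRT ⇒ P = nRT/V = (326 × 0.08206 × 269) / 2.19e+04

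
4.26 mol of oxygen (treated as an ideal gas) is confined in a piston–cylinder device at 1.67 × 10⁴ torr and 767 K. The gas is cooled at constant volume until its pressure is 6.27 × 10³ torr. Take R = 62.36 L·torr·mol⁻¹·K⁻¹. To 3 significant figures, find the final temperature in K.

From PV = nRT: V₁ = nRT₁/P₁ = 12.20 L.
Isochoric, so P/T is constant: V₂ = V₁; T₂ = T₁·(P₂/P₁) = 288.0 K.

T₂ ≈ 288 K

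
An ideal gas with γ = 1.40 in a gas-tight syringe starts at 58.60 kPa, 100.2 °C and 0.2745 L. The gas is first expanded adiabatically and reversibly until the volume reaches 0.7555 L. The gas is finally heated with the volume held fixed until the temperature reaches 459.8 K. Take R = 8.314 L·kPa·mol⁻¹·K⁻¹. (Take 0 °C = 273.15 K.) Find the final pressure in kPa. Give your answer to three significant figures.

Convert: T₁ = 373.3 K.
Adiabatic (γ = 1.40), T V^(γ−1) and P V^γ constant: T₂ = T₁·(V₁/V₂)^(γ−1) = 249.0 K; P₂ = P₁·(V₁/V₂)^γ = 14.20 kPa.
Isochoric, so P/T is constant: V₃ = V₂; P₃ = P₂·(T₃/T₂) = 26.22 kPa.

P₃ ≈ 26.2 kPa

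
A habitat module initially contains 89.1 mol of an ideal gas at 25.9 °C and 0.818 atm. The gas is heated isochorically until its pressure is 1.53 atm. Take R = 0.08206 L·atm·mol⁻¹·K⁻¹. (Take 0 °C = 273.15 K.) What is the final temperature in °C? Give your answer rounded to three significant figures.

T₂ ≈ 286 °C

Convert: T₁ = 299.0 K.
From PV = nRT: V₁ = nRT₁/P₁ = 2673 L.
Isochoric, so P/T is constant: V₂ = V₁; T₂ = T₁·(P₂/P₁) = 559.3 K.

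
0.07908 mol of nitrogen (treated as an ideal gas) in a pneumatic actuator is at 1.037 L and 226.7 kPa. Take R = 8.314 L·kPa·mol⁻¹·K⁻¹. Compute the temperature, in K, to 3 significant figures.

PV = nRT ⇒ T = PV/(nR) = (226.7 × 1.037) / (0.07908 × 8.314)

T ≈ 358 K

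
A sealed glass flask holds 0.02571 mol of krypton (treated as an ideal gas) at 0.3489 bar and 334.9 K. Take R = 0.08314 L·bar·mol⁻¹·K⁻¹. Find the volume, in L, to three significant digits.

PV = nRT ⇒ V = nRT/P = (0.02571 × 0.08314 × 334.9) / 0.3489

V ≈ 2.05 L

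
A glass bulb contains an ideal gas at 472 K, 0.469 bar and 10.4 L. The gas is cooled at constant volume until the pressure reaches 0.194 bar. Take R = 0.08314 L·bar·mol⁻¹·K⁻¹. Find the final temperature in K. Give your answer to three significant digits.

T₂ ≈ 195 K

V constant ⇒ P ∝ T: V₂ = V₁; T₂ = T₁·(P₂/P₁) = 195.2 K.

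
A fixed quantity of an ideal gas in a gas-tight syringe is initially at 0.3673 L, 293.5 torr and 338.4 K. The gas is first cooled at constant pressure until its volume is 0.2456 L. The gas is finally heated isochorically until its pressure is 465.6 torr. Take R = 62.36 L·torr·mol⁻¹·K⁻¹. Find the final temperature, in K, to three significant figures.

T₃ ≈ 359 K

P constant ⇒ V ∝ T: P₂ = P₁; T₂ = T₁·(V₂/V₁) = 226.3 K.
Isochoric, so P/T is constant: V₃ = V₂; T₃ = T₂·(P₃/P₂) = 359.0 K.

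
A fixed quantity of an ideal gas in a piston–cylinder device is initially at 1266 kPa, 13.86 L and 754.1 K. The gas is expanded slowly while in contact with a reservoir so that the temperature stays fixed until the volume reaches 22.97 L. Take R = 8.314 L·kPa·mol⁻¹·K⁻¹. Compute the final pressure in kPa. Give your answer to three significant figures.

P₂ ≈ 764 kPa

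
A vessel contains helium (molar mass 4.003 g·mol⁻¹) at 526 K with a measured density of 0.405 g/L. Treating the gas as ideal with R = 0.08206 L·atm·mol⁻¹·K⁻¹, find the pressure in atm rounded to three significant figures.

P ≈ 4.37 atm

ρ = PM/(RT) ⇒ P = ρRT/M = (0.405 × 0.08206 × 526.0) / 4.003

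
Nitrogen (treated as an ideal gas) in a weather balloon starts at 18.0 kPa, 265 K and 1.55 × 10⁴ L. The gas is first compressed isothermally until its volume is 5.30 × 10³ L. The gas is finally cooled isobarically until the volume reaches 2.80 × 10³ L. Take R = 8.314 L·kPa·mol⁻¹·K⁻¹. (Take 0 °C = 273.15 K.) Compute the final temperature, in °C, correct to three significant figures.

T₃ ≈ -133 °C

Isothermal, so P V is constant: T₂ = T₁; P₂ = P₁·(V₁/V₂) = 52.64 kPa.
Isobaric, so V/T is constant: P₃ = P₂; T₃ = T₂·(V₃/V₂) = 140.0 K.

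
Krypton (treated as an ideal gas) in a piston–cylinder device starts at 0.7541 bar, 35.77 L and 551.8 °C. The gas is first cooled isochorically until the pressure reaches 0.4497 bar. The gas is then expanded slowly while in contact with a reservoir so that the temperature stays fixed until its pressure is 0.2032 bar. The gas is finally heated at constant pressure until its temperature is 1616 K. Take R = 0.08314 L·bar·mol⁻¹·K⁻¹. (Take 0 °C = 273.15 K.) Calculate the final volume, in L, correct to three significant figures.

Convert: T₁ = 824.9 K.
Isochoric, so P/T is constant: V₂ = V₁; T₂ = T₁·(P₂/P₁) = 492.0 K.
T constant ⇒ Boyle's law P V = const: T₃ = T₂; V₃ = V₂·(P₂/P₃) = 79.16 L.
P constant ⇒ V ∝ T: P₄ = P₃; V₄ = V₃·(T₄/T₃) = 260.0 L.

V₄ ≈ 260 L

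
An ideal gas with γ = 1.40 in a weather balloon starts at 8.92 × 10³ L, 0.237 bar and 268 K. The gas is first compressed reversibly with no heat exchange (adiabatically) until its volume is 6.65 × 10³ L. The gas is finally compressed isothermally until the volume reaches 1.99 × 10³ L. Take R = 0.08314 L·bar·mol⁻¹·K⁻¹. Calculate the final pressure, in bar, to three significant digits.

P₃ ≈ 1.19 bar

Adiabatic (γ = 1.40), T V^(γ−1) and P V^γ constant: T₂ = T₁·(V₁/V₂)^(γ−1) = 301.4 K; P₂ = P₁·(V₁/V₂)^γ = 0.3575 bar.
Isothermal, so P V is constant: T₃ = T₂; P₃ = P₂·(V₂/V₃) = 1.195 bar.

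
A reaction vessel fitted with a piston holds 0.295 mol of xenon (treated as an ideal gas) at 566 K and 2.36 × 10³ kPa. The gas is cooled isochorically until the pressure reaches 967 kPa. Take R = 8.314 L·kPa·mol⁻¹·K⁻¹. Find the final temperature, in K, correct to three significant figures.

T₂ ≈ 232 K

From PV = nRT: V₁ = nRT₁/P₁ = 0.5882 L.
Isochoric, so P/T is constant: V₂ = V₁; T₂ = T₁·(P₂/P₁) = 231.9 K.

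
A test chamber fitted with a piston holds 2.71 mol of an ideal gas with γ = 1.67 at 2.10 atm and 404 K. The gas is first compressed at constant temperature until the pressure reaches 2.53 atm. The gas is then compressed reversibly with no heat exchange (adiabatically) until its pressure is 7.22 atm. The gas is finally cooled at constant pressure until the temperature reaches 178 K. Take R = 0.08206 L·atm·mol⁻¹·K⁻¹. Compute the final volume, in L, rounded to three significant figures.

From PV = nRT: V₁ = nRT₁/P₁ = 42.78 L.
T constant ⇒ Boyle's law P V = const: T₂ = T₁; V₂ = V₁·(P₁/P₂) = 35.51 L.
Adiabatic (γ = 1.67), T V^(γ−1) and P V^γ constant: T₃ = T₂·(P₃/P₂)^((γ−1)/γ) = 615.3 K; V₃ = V₂·(P₂/P₃)^(1/γ) = 18.95 L.
P constant ⇒ V ∝ T: P₄ = P₃; V₄ = V₃·(T₄/T₃) = 5.483 L.

V₄ ≈ 5.48 L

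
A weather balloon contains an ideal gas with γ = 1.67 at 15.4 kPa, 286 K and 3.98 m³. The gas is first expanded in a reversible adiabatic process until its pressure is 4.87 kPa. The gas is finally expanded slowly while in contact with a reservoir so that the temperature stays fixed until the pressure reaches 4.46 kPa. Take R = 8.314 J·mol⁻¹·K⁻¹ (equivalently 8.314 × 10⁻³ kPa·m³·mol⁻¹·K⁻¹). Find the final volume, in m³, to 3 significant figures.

V₃ ≈ 8.66 m³

Adiabatic (γ = 1.67), T V^(γ−1) and P V^γ constant: T₂ = T₁·(P₂/P₁)^((γ−1)/γ) = 180.2 K; V₂ = V₁·(P₁/P₂)^(1/γ) = 7.930 m³.
Isothermal, so P V is constant: T₃ = T₂; V₃ = V₂·(P₂/P₃) = 8.659 m³.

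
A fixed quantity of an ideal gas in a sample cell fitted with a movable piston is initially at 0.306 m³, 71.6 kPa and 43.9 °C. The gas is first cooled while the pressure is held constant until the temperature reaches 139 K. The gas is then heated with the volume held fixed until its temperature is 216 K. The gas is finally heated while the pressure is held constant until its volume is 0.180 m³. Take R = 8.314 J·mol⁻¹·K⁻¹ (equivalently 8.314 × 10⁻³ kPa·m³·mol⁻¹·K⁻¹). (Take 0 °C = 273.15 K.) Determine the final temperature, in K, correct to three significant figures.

Convert: T₁ = 317.0 K.
Isobaric, so V/T is constant: P₂ = P₁; V₂ = V₁·(T₂/T₁) = 0.1342 m³.
V constant ⇒ P ∝ T: V₃ = V₂; P₃ = P₂·(T₃/T₂) = 111.3 kPa.
Isobaric, so V/T is constant: P₄ = P₃; T₄ = T₃·(V₄/V₃) = 289.8 K.

T₄ ≈ 290 K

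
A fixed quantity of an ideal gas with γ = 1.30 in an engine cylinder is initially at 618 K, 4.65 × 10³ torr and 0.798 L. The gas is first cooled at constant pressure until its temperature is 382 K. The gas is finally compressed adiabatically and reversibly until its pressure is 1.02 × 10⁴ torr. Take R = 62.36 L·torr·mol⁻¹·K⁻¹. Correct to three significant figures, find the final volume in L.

Isobaric, so V/T is constant: P₂ = P₁; V₂ = V₁·(T₂/T₁) = 0.4933 L.
Adiabatic (γ = 1.30), T V^(γ−1) and P V^γ constant: T₃ = T₂·(P₃/P₂)^((γ−1)/γ) = 457.9 K; V₃ = V₂·(P₂/P₃)^(1/γ) = 0.2696 L.

V₃ ≈ 0.270 L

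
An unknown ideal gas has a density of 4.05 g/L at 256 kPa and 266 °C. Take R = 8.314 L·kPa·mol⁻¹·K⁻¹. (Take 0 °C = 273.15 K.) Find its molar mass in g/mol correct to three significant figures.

M ≈ 70.9 g/mol

ρ = PM/(RT) ⇒ M = ρRT/P = (4.05 × 8.314 × 539.1) / 256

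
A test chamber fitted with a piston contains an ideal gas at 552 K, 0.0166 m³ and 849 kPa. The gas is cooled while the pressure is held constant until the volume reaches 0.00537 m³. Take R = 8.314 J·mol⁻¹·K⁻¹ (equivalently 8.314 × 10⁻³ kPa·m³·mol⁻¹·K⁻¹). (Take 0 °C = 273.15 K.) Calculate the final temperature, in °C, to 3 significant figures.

P constant ⇒ V ∝ T: P₂ = P₁; T₂ = T₁·(V₂/V₁) = 178.6 K.

T₂ ≈ -94.6 °C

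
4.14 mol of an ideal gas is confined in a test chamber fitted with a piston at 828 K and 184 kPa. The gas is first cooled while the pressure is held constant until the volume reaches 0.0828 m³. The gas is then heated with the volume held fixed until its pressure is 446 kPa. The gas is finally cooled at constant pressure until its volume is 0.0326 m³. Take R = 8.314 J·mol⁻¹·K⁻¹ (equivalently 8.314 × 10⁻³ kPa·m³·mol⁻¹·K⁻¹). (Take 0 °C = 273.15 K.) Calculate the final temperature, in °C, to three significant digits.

From PV = nRT: V₁ = nRT₁/P₁ = 0.1549 m³.
P constant ⇒ V ∝ T: P₂ = P₁; T₂ = T₁·(V₂/V₁) = 442.6 K.
Isochoric, so P/T is constant: V₃ = V₂; T₃ = T₂·(P₃/P₂) = 1073 K.
Isobaric, so V/T is constant: P₄ = P₃; T₄ = T₃·(V₄/V₃) = 422.4 K.

T₄ ≈ 149 °C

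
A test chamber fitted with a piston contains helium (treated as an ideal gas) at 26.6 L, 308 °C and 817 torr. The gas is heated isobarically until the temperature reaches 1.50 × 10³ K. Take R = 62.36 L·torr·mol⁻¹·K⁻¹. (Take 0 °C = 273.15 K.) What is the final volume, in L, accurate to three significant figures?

Convert: T₁ = 581.1 K.
Isobaric, so V/T is constant: P₂ = P₁; V₂ = V₁·(T₂/T₁) = 68.66 L.

V₂ ≈ 68.7 L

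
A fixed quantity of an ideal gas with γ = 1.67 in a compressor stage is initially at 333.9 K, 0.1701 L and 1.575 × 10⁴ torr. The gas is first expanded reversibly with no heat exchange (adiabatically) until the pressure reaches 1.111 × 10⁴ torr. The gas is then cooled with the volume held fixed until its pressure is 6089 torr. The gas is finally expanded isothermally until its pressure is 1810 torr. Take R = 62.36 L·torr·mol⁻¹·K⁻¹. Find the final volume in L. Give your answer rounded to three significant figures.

V₄ ≈ 0.705 L

Adiabatic (γ = 1.67), T V^(γ−1) and P V^γ constant: T₂ = T₁·(P₂/P₁)^((γ−1)/γ) = 290.3 K; V₂ = V₁·(P₁/P₂)^(1/γ) = 0.2096 L.
V constant ⇒ P ∝ T: V₃ = V₂; T₃ = T₂·(P₃/P₂) = 159.1 K.
T constant ⇒ Boyle's law P V = const: T₄ = T₃; V₄ = V₃·(P₃/P₄) = 0.7052 L.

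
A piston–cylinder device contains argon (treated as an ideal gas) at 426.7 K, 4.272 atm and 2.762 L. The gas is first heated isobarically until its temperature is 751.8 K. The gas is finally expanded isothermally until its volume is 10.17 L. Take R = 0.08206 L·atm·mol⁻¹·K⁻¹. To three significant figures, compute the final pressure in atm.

P₃ ≈ 2.04 atm

P constant ⇒ V ∝ T: P₂ = P₁; V₂ = V₁·(T₂/T₁) = 4.866 L.
T constant ⇒ Boyle's law P V = const: T₃ = T₂; P₃ = P₂·(V₂/V₃) = 2.044 atm.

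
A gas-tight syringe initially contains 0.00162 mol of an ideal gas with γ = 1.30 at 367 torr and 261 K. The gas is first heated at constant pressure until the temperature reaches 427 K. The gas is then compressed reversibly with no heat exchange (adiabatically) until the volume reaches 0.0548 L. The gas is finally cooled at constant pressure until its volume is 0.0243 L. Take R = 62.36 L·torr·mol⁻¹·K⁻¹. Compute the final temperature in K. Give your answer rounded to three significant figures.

From PV = nRT: V₁ = nRT₁/P₁ = 0.07184 L.
Isobaric, so V/T is constant: P₂ = P₁; V₂ = V₁·(T₂/T₁) = 0.1175 L.
Reversible adiabatic, γ = 1.30: T₃ = T₂·(V₂/V₃)^(γ−1) = 536.8 K; P₃ = P₂·(V₂/V₃)^γ = 989.7 torr.
Isobaric, so V/T is constant: P₄ = P₃; T₄ = T₃·(V₄/V₃) = 238.1 K.

T₄ ≈ 238 K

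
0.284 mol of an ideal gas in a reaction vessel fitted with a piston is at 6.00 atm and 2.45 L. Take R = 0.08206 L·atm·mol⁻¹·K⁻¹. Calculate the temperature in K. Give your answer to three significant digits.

T ≈ 631 K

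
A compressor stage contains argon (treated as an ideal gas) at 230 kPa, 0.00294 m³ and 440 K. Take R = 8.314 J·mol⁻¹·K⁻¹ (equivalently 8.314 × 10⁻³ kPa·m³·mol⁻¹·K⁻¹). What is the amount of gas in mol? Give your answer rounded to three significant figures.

n ≈ 0.185 mol

PV = nRT ⇒ n = PV/(RT) = (230 × 0.00294) / (8.314 × 10⁻³ × 440)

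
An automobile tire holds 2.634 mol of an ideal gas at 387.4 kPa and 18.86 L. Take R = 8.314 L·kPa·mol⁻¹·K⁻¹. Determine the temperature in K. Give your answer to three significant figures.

T ≈ 334 K

PV = nRT ⇒ T = PV/(nR) = (387.4 × 18.86) / (2.634 × 8.314)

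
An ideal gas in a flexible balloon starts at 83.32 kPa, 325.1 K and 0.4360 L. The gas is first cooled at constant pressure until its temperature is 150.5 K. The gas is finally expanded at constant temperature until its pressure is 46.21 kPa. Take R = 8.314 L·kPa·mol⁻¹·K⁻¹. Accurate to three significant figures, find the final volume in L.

V₃ ≈ 0.364 L

Isobaric, so V/T is constant: P₂ = P₁; V₂ = V₁·(T₂/T₁) = 0.2018 L.
T constant ⇒ Boyle's law P V = const: T₃ = T₂; V₃ = V₂·(P₂/P₃) = 0.3639 L.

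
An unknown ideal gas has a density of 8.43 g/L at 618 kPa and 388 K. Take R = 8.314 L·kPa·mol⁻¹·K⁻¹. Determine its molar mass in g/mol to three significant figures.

ρ = PM/(RT) ⇒ M = ρRT/P = (8.43 × 8.314 × 388.0) / 618

M ≈ 44.0 g/mol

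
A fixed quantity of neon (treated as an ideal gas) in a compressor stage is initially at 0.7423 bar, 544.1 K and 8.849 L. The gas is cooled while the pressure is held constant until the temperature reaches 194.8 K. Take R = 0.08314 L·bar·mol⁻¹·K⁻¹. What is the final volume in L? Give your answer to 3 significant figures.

P constant ⇒ V ∝ T: P₂ = P₁; V₂ = V₁·(T₂/T₁) = 3.168 L.

V₂ ≈ 3.17 L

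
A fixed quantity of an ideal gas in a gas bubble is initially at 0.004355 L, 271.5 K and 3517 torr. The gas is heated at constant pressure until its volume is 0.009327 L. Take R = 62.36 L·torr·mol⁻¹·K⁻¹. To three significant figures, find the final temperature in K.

T₂ ≈ 581 K

Isobaric, so V/T is constant: P₂ = P₁; T₂ = T₁·(V₂/V₁) = 581.5 K.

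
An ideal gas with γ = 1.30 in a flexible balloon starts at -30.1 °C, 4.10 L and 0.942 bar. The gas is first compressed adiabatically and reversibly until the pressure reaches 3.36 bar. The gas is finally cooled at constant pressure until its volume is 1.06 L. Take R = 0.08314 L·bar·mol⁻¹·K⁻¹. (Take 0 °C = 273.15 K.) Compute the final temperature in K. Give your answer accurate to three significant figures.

T₃ ≈ 224 K

Convert: T₁ = 243.0 K.
Adiabatic (γ = 1.30), T V^(γ−1) and P V^γ constant: T₂ = T₁·(P₂/P₁)^((γ−1)/γ) = 325.9 K; V₂ = V₁·(P₁/P₂)^(1/γ) = 1.542 L.
P constant ⇒ V ∝ T: P₃ = P₂; T₃ = T₂·(V₃/V₂) = 224.1 K.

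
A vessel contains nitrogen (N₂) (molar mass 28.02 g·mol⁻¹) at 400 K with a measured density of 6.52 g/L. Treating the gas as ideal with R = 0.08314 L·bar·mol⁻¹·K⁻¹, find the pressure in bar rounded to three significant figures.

ρ = PM/(RT) ⇒ P = ρRT/M = (6.52 × 0.08314 × 400.0) / 28.02

P ≈ 7.74 bar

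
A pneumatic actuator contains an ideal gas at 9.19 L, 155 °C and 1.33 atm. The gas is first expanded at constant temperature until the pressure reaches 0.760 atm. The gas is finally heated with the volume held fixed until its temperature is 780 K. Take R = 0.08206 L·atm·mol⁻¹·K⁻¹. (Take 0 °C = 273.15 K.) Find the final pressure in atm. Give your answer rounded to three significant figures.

P₃ ≈ 1.38 atm

Convert: T₁ = 428.1 K.
T constant ⇒ Boyle's law P V = const: T₂ = T₁; V₂ = V₁·(P₁/P₂) = 16.08 L.
Isochoric, so P/T is constant: V₃ = V₂; P₃ = P₂·(T₃/T₂) = 1.385 atm.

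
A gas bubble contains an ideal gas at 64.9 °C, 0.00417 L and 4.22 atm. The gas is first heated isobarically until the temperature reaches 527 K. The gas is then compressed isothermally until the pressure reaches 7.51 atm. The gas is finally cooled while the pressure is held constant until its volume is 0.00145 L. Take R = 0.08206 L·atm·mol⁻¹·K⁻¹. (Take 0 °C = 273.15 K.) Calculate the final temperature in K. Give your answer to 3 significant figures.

T₄ ≈ 209 K

Convert: T₁ = 338.0 K.
Isobaric, so V/T is constant: P₂ = P₁; V₂ = V₁·(T₂/T₁) = 0.006501 L.
Isothermal, so P V is constant: T₃ = T₂; V₃ = V₂·(P₂/P₃) = 0.003653 L.
Isobaric, so V/T is constant: P₄ = P₃; T₄ = T₃·(V₄/V₃) = 209.2 K.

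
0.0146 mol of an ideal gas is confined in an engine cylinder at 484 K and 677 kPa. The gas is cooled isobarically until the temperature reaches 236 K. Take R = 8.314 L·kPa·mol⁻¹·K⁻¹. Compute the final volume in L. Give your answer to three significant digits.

V₂ ≈ 0.0423 L

From PV = nRT: V₁ = nRT₁/P₁ = 0.08678 L.
P constant ⇒ V ∝ T: P₂ = P₁; V₂ = V₁·(T₂/T₁) = 0.04231 L.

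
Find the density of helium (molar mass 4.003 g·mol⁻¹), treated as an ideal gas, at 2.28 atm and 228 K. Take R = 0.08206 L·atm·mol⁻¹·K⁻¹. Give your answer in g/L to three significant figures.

ρ ≈ 0.488 g/L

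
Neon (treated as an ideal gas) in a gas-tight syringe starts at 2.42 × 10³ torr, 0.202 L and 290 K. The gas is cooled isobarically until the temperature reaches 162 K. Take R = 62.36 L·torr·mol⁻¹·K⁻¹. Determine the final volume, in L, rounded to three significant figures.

Isobaric, so V/T is constant: P₂ = P₁; V₂ = V₁·(T₂/T₁) = 0.1128 L.

V₂ ≈ 0.113 L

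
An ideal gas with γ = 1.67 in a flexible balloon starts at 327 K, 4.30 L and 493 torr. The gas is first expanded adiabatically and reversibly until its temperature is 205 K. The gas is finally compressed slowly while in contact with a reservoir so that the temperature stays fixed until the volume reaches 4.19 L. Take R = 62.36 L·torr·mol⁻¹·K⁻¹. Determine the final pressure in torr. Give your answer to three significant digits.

P₃ ≈ 317 torr

Reversible adiabatic, γ = 1.67: P₂ = P₁·(T₂/T₁)^(γ/(γ−1)) = 153.9 torr; V₂ = V₁·(T₁/T₂)^(1/(γ−1)) = 8.633 L.
Isothermal, so P V is constant: T₃ = T₂; P₃ = P₂·(V₂/V₃) = 317.2 torr.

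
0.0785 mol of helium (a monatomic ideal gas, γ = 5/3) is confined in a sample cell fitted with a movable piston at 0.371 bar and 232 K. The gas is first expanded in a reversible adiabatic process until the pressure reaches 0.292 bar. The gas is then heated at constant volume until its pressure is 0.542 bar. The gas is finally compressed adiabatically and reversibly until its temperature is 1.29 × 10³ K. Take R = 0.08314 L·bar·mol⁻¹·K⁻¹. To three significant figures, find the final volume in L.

V₄ ≈ 0.787 L

From PV = nRT: V₁ = nRT₁/P₁ = 4.081 L.
Reversible adiabatic, γ = 5/3: T₂ = T₁·(P₂/P₁)^((γ−1)/γ) = 210.8 K; V₂ = V₁·(P₁/P₂)^(1/γ) = 4.712 L.
V constant ⇒ P ∝ T: V₃ = V₂; T₃ = T₂·(P₃/P₂) = 391.3 K.
Reversible adiabatic, γ = 5/3: P₄ = P₃·(T₄/T₃)^(γ/(γ−1)) = 10.70 bar; V₄ = V₃·(T₃/T₄)^(1/(γ−1)) = 0.7872 L.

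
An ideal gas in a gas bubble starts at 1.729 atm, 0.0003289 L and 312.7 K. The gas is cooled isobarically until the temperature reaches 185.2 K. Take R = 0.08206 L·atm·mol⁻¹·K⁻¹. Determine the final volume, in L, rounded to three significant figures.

V₂ ≈ 0.000195 L

P constant ⇒ V ∝ T: P₂ = P₁; V₂ = V₁·(T₂/T₁) = 0.0001948 L.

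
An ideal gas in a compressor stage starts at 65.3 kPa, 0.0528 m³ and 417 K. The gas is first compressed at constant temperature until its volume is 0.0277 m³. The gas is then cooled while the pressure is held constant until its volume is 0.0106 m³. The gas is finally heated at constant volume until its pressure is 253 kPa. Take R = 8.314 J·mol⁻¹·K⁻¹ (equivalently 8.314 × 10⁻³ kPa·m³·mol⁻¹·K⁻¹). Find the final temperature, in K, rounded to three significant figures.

T₄ ≈ 324 K

Isothermal, so P V is constant: T₂ = T₁; P₂ = P₁·(V₁/V₂) = 124.5 kPa.
Isobaric, so V/T is constant: P₃ = P₂; T₃ = T₂·(V₃/V₂) = 159.6 K.
Isochoric, so P/T is constant: V₄ = V₃; T₄ = T₃·(P₄/P₃) = 324.4 K.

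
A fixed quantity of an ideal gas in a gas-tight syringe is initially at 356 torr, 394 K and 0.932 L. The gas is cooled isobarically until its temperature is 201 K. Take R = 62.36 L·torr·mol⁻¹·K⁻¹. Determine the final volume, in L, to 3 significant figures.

V₂ ≈ 0.475 L

P constant ⇒ V ∝ T: P₂ = P₁; V₂ = V₁·(T₂/T₁) = 0.4755 L.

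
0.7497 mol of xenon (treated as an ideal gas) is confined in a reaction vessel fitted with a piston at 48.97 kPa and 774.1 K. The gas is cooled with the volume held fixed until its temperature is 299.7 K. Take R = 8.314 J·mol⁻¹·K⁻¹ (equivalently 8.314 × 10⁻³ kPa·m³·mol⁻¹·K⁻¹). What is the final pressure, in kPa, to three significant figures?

P₂ ≈ 19.0 kPa

From PV = nRT: V₁ = nRT₁/P₁ = 0.09853 m³.
Isochoric, so P/T is constant: V₂ = V₁; P₂ = P₁·(T₂/T₁) = 18.96 kPa.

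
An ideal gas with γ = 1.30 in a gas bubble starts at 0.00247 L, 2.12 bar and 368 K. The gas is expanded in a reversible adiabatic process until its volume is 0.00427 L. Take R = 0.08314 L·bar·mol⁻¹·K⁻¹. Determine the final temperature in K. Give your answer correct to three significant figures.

T₂ ≈ 312 K

Reversible adiabatic, γ = 1.30: T₂ = T₁·(V₁/V₂)^(γ−1) = 312.3 K; P₂ = P₁·(V₁/V₂)^γ = 1.041 bar.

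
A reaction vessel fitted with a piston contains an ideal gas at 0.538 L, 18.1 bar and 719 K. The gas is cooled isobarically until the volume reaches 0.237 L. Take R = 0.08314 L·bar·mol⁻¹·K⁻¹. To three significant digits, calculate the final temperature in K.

T₂ ≈ 317 K

Isobaric, so V/T is constant: P₂ = P₁; T₂ = T₁·(V₂/V₁) = 316.7 K.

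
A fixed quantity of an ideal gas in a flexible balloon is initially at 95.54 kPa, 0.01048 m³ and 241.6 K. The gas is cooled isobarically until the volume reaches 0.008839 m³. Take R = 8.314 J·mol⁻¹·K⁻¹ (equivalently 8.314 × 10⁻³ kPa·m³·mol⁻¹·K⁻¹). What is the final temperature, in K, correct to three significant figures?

P constant ⇒ V ∝ T: P₂ = P₁; T₂ = T₁·(V₂/V₁) = 203.8 K.

T₂ ≈ 204 K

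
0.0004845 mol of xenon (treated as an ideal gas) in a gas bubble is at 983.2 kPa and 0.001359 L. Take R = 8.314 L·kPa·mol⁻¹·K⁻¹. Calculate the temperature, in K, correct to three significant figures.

T ≈ 332 K

PV = nRT ⇒ T = PV/(nR) = (983.2 × 0.001359) / (0.0004845 × 8.314)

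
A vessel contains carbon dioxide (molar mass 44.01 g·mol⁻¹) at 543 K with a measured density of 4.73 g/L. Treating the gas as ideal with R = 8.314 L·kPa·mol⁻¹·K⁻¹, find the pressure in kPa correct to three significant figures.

ρ = PM/(RT) ⇒ P = ρRT/M = (4.73 × 8.314 × 543.0) / 44.01

P ≈ 485 kPa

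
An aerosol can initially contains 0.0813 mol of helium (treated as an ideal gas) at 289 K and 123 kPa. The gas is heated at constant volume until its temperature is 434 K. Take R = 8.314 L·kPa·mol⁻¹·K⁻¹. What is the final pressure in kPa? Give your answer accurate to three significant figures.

From PV = nRT: V₁ = nRT₁/P₁ = 1.588 L.
V constant ⇒ P ∝ T: V₂ = V₁; P₂ = P₁·(T₂/T₁) = 184.7 kPa.

P₂ ≈ 185 kPa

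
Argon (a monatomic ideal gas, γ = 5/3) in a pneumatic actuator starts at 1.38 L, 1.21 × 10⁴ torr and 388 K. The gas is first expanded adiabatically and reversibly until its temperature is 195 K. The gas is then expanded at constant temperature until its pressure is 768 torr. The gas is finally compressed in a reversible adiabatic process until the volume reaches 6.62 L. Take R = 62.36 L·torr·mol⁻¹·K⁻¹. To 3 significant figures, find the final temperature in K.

T₄ ≈ 272 K

Adiabatic (γ = 5/3), T V^(γ−1) and P V^γ constant: P₂ = P₁·(T₂/T₁)^(γ/(γ−1)) = 2167 torr; V₂ = V₁·(T₁/T₂)^(1/(γ−1)) = 3.873 L.
Isothermal, so P V is constant: T₃ = T₂; V₃ = V₂·(P₂/P₃) = 10.93 L.
Reversible adiabatic, γ = 5/3: T₄ = T₃·(V₃/V₄)^(γ−1) = 272.4 K; P₄ = P₃·(V₃/V₄)^γ = 1771 torr.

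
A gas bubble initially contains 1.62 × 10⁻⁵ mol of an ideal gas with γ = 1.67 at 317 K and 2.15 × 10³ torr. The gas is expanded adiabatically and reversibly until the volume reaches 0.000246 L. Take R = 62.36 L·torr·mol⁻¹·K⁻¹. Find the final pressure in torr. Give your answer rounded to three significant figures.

From PV = nRT: V₁ = nRT₁/P₁ = 0.0001490 L.
Reversible adiabatic, γ = 1.67: T₂ = T₁·(V₁/V₂)^(γ−1) = 226.5 K; P₂ = P₁·(V₁/V₂)^γ = 930.2 torr.

P₂ ≈ 930 torr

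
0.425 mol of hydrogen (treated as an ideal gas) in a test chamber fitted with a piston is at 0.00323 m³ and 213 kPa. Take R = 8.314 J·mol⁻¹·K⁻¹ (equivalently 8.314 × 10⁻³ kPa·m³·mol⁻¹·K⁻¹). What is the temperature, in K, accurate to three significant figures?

T ≈ 195 K

PV = nRT ⇒ T = PV/(nR) = (213 × 0.00323) / (0.425 × 8.314 × 10⁻³)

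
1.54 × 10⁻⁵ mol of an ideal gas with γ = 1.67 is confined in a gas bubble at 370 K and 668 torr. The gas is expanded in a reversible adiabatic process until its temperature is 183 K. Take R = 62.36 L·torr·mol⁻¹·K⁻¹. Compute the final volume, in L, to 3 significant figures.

V₂ ≈ 0.00152 L

From PV = nRT: V₁ = nRT₁/P₁ = 0.0005319 L.
Reversible adiabatic, γ = 1.67: P₂ = P₁·(T₂/T₁)^(γ/(γ−1)) = 115.5 torr; V₂ = V₁·(T₁/T₂)^(1/(γ−1)) = 0.001521 L.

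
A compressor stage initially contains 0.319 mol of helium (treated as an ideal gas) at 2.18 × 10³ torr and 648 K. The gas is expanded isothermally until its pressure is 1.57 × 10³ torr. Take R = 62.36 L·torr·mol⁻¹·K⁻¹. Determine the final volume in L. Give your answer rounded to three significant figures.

From PV = nRT: V₁ = nRT₁/P₁ = 5.913 L.
Isothermal, so P V is constant: T₂ = T₁; V₂ = V₁·(P₁/P₂) = 8.211 L.

V₂ ≈ 8.21 L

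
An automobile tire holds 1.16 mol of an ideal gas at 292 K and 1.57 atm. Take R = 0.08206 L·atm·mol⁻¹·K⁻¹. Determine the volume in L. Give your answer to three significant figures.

PV = nRT ⇒ V = nRT/P = (1.16 × 0.08206 × 292) / 1.57

V ≈ 17.7 L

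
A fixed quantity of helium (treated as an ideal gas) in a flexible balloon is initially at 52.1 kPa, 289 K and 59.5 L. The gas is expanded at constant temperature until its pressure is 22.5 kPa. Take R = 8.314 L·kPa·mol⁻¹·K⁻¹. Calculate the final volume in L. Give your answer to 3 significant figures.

T constant ⇒ Boyle's law P V = const: T₂ = T₁; V₂ = V₁·(P₁/P₂) = 137.8 L.

V₂ ≈ 138 L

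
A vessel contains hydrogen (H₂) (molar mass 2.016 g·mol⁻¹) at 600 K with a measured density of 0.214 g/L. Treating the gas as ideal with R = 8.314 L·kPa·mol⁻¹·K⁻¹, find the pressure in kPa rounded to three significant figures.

P ≈ 530 kPa

ρ = PM/(RT) ⇒ P = ρRT/M = (0.214 × 8.314 × 600.0) / 2.016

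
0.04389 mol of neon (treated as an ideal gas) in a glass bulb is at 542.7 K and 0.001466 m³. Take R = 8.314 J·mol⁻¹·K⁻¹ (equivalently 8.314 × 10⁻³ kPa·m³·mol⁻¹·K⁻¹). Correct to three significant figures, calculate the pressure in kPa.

PV = nRT ⇒ P = nRT/V = (0.04389 × 8.314 × 10⁻³ × 542.7) / 0.001466

P ≈ 135 kPa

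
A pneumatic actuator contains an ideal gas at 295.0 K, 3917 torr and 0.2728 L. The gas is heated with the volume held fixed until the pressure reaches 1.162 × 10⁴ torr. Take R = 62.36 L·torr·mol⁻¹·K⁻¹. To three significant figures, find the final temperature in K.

T₂ ≈ 875 K

V constant ⇒ P ∝ T: V₂ = V₁; T₂ = T₁·(P₂/P₁) = 875.1 K.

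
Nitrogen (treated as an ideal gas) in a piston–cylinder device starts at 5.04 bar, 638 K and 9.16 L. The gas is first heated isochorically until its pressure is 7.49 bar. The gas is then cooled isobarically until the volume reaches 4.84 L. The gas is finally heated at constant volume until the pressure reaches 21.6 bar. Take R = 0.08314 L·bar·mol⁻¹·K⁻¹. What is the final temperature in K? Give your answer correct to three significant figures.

T₄ ≈ 1.44e+03 K

Isochoric, so P/T is constant: V₂ = V₁; T₂ = T₁·(P₂/P₁) = 948.1 K.
Isobaric, so V/T is constant: P₃ = P₂; T₃ = T₂·(V₃/V₂) = 501.0 K.
V constant ⇒ P ∝ T: V₄ = V₃; T₄ = T₃·(P₄/P₃) = 1445 K.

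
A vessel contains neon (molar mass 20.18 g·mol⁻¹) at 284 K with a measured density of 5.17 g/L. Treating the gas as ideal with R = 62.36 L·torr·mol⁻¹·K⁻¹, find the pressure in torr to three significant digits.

P ≈ 4.54e+03 torr

ρ = PM/(RT) ⇒ P = ρRT/M = (5.17 × 62.36 × 284.0) / 20.18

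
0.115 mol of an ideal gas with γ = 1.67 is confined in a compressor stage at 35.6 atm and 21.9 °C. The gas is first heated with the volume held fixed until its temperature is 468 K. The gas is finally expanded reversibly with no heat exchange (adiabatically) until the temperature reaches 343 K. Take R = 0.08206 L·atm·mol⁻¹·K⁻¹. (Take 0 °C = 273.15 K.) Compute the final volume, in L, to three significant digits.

V₃ ≈ 0.124 L

Convert: T₁ = 295.0 K.
From PV = nRT: V₁ = nRT₁/P₁ = 0.07821 L.
Isochoric, so P/T is constant: V₂ = V₁; P₂ = P₁·(T₂/T₁) = 56.47 atm.
Reversible adiabatic, γ = 1.67: P₃ = P₂·(T₃/T₂)^(γ/(γ−1)) = 26.03 atm; V₃ = V₂·(T₂/T₃)^(1/(γ−1)) = 0.1244 L.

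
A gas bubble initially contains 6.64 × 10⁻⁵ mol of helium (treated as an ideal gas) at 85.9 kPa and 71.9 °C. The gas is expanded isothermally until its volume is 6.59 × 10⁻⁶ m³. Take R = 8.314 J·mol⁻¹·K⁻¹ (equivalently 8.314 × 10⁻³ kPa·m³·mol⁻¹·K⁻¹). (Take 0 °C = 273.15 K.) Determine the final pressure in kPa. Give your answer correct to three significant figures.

P₂ ≈ 28.9 kPa

Convert: T₁ = 345.0 K.
From PV = nRT: V₁ = nRT₁/P₁ = 2.218e-06 m³.
Isothermal, so P V is constant: T₂ = T₁; P₂ = P₁·(V₁/V₂) = 28.91 kPa.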